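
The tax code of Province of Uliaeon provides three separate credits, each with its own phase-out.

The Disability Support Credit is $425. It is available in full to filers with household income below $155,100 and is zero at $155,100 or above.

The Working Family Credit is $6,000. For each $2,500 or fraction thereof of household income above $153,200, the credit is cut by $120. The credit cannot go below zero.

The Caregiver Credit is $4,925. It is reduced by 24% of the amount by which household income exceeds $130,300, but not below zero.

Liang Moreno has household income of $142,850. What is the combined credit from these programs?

$8,338

Disability Support Credit: $142,850 is below the $155,100 cutoff, so the full $425 applies.
Working Family Credit: $142,850 is at or below the $153,200 threshold, so the full $6,000 applies.
Caregiver Credit: 24% of the $12,550 excess over $130,300 is $3,012; credit = $4,925 − $3,012 = $1,913.
Total: $425 + $6,000 + $1,913 = $8,338.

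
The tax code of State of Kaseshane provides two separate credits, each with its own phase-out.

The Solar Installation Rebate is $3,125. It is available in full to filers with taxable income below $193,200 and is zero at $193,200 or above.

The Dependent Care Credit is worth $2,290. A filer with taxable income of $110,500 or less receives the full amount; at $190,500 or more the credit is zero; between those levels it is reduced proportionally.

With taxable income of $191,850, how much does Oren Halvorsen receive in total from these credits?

$3,125

Solar Installation Rebate: $191,850 is below the $193,200 cutoff, so the full $3,125 applies.
Dependent Care Credit: $191,850 is at or above $190,500, so the credit is $0.
Total: $3,125 + $0 = $3,125.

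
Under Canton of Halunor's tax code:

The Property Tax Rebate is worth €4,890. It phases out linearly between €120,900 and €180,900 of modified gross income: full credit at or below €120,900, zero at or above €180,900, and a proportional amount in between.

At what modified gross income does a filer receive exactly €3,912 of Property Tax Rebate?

€132,900

€3,912 is 3,912/4,890 of the full €4,890, so 978/4,890 of the €60,000 range has been used: income = €120,900 + €60,000 × 978/4,890 = €132,900.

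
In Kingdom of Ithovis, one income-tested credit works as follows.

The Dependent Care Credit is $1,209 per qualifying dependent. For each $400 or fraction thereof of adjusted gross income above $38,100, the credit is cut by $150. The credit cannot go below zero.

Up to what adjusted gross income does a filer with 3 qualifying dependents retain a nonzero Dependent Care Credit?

$47,700

Full credit = 3 × $1,209 = $3,627.
After 24 increments the reduction is 24 × $150 = $3,600, leaving $27; one more increment wipes it out. Increment 24 ends at excess 24 × $400 = $9,600, so the highest qualifying income is $38,100 + $9,600 = $47,700.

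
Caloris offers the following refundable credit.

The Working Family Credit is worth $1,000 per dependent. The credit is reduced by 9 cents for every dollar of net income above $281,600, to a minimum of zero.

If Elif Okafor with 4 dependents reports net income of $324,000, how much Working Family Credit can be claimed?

$184

Working Family Credit: base = 4 × $1,000 = $4,000. 9% of the $42,400 excess over $281,600 is $3,816; credit = $4,000 − $3,816 = $184.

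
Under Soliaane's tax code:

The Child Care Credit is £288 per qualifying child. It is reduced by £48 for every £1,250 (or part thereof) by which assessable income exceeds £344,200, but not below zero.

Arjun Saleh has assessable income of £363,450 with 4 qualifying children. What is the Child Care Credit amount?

Child Care Credit: base = 4 × £288 = £1,152. income exceeds £344,200 by £19,250, which is 16 full-or-partial £1,250 increments; reduction = 16 × £48 = £768, leaving £384.

£384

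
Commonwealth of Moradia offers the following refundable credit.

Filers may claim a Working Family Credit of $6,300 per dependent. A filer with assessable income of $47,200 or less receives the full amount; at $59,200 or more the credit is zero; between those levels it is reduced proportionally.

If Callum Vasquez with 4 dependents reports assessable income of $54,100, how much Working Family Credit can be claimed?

$10,710

Working Family Credit: base = 4 × $6,300 = $25,200. $54,100 is $6,900 into a $12,000 phase-out range, leaving 5,100/12,000 of the credit: $25,200 × 5,100/12,000 = $10,710.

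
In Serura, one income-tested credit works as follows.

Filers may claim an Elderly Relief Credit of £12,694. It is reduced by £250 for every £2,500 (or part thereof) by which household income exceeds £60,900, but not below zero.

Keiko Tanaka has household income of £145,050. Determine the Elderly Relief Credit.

£4,194

Elderly Relief Credit: income exceeds £60,900 by £84,150, which is 34 full-or-partial £2,500 increments; reduction = 34 × £250 = £8,500, leaving £4,194.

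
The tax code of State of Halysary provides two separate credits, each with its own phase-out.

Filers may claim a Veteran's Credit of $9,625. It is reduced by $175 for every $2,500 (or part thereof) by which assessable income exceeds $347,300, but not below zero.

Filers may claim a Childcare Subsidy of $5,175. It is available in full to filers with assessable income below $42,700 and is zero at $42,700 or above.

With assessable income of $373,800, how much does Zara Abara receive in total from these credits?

$7,700

Veteran's Credit: income exceeds $347,300 by $26,500, which is 11 full-or-partial $2,500 increments; reduction = 11 × $175 = $1,925, leaving $7,700.
Childcare Subsidy: $373,800 meets or exceeds the $42,700 cutoff, so the credit is $0.
Total: $7,700 + $0 = $7,700.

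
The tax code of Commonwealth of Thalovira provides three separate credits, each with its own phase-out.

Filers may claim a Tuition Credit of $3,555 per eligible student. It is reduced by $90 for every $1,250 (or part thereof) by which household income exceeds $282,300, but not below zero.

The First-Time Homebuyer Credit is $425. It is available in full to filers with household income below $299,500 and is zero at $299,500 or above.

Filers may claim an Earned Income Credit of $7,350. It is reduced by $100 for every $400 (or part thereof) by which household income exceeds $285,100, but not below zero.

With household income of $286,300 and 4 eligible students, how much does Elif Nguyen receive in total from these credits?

Tuition Credit: base = 4 × $3,555 = $14,220. income exceeds $282,300 by $4,000, which is 4 full-or-partial $1,250 increments; reduction = 4 × $90 = $360, leaving $13,860.
First-Time Homebuyer Credit: $286,300 is below the $299,500 cutoff, so the full $425 applies.
Earned Income Credit: income exceeds $285,100 by $1,200, which is 3 full-or-partial $400 increments; reduction = 3 × $100 = $300, leaving $7,050.
Total: $13,860 + $425 + $7,050 = $21,335.

$21,335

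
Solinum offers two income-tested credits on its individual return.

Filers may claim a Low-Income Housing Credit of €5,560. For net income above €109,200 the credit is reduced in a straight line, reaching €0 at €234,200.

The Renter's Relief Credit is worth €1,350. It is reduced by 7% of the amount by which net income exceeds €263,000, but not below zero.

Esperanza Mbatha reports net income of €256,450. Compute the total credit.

€1,350

Low-Income Housing Credit: €256,450 is at or above €234,200, so the credit is €0.
Renter's Relief Credit: €256,450 is at or below the €263,000 threshold, so the full €1,350 applies.
Total: €0 + €1,350 = €1,350.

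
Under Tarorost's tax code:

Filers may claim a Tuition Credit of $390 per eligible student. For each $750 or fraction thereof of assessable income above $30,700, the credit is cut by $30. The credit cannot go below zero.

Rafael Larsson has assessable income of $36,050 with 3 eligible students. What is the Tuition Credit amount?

Tuition Credit: base = 3 × $390 = $1,170. income exceeds $30,700 by $5,350, which is 8 full-or-partial $750 increments; reduction = 8 × $30 = $240, leaving $930.

$930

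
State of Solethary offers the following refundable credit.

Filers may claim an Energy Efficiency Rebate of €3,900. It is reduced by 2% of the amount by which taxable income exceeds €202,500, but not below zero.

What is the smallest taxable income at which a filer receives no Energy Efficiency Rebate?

€397,500

The credit falls by 2% of each euro above €202,500, so it reaches zero when the excess is €3,900 / 2% = €195,000: income = €202,500 + €195,000 = €397,500.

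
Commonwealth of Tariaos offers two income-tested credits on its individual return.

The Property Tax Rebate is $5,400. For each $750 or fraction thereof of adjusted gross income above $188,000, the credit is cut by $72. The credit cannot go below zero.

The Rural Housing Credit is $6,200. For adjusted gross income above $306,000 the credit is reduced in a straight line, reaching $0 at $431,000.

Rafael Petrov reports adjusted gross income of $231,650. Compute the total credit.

Property Tax Rebate: income exceeds $188,000 by $43,650, which is 59 full-or-partial $750 increments; reduction = 59 × $72 = $4,248, leaving $1,152.
Rural Housing Credit: $231,650 is at or below the $306,000 threshold, so the full $6,200 applies.
Total: $1,152 + $6,200 = $7,352.

$7,352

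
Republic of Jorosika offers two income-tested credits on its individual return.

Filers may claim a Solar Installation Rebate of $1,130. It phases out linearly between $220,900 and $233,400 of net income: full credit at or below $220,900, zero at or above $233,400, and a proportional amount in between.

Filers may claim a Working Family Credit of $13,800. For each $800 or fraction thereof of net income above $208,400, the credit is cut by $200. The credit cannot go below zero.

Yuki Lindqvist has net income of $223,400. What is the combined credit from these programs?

$10,904

Solar Installation Rebate: $223,400 is $2,500 into a $12,500 phase-out range, leaving 10,000/12,500 of the credit: $1,130 × 10,000/12,500 = $904.
Working Family Credit: income exceeds $208,400 by $15,000, which is 19 full-or-partial $800 increments; reduction = 19 × $200 = $3,800, leaving $10,000.
Total: $904 + $10,000 = $10,904.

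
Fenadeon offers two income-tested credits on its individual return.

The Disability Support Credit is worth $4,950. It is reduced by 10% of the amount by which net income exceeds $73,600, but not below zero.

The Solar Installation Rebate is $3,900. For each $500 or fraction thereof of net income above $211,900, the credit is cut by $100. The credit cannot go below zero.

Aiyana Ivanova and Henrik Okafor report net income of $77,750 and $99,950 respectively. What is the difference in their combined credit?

$2,220

Aiyana ($77,750): Disability Support Credit: 10% of the $4,150 excess over $73,600 is $415; credit = $4,950 − $415 = $4,535. Solar Installation Rebate: $77,750 is at or below the $211,900 threshold, so the full $3,900 applies. total $4,535 + $3,900 = $8,435
Henrik ($99,950): Disability Support Credit: 10% of the $26,350 excess over $73,600 is $2,635; credit = $4,950 − $2,635 = $2,315. Solar Installation Rebate: $99,950 is at or below the $211,900 threshold, so the full $3,900 applies. total $2,315 + $3,900 = $6,215
Difference: |$8,435 − $6,215| = $2,220.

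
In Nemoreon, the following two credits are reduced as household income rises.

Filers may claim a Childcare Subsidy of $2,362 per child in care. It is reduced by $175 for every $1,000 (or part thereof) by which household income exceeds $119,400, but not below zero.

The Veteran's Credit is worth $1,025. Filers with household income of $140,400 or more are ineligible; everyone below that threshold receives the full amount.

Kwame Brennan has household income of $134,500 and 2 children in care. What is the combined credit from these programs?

Childcare Subsidy: base = 2 × $2,362 = $4,724. income exceeds $119,400 by $15,100, which is 16 full-or-partial $1,000 increments; reduction = 16 × $175 = $2,800, leaving $1,924.
Veteran's Credit: $134,500 is below the $140,400 cutoff, so the full $1,025 applies.
Total: $1,924 + $1,025 = $2,949.

$2,949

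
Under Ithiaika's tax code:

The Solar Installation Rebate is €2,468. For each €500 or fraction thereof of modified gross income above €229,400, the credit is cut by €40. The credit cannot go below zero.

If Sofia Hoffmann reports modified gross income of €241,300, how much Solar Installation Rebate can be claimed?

€1,508

Solar Installation Rebate: income exceeds €229,400 by €11,900, which is 24 full-or-partial €500 increments; reduction = 24 × €40 = €960, leaving €1,508.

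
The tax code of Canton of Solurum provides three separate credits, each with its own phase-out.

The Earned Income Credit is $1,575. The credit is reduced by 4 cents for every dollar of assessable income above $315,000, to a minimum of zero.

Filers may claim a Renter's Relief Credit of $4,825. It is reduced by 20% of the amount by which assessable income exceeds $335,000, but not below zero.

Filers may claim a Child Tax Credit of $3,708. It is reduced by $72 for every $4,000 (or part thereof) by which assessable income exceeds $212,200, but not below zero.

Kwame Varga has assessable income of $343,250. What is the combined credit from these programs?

Earned Income Credit: 4% of the $28,250 excess over $315,000 is $1,130; credit = $1,575 − $1,130 = $445.
Renter's Relief Credit: 20% of the $8,250 excess over $335,000 is $1,650; credit = $4,825 − $1,650 = $3,175.
Child Tax Credit: income exceeds $212,200 by $131,050, which is 33 full-or-partial $4,000 increments; reduction = 33 × $72 = $2,376, leaving $1,332.
Total: $445 + $3,175 + $1,332 = $4,952.

$4,952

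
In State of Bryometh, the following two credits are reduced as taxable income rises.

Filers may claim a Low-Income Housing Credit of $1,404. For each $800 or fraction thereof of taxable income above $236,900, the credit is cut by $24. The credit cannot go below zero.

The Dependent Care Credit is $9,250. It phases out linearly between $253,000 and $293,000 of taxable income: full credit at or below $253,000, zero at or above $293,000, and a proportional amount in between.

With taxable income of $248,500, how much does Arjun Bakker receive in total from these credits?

$10,294

Low-Income Housing Credit: income exceeds $236,900 by $11,600, which is 15 full-or-partial $800 increments; reduction = 15 × $24 = $360, leaving $1,044.
Dependent Care Credit: $248,500 is at or below the $253,000 threshold, so the full $9,250 applies.
Total: $1,044 + $9,250 = $10,294.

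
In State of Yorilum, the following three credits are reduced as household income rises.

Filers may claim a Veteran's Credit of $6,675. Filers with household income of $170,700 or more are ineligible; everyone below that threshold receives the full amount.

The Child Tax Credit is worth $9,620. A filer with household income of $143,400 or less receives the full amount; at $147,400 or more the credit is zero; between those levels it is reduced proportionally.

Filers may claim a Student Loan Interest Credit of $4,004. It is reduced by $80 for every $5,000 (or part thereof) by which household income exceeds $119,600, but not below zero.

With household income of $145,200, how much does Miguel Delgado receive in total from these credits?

$15,490

Veteran's Credit: $145,200 is below the $170,700 cutoff, so the full $6,675 applies.
Child Tax Credit: $145,200 is $1,800 into a $4,000 phase-out range, leaving 2,200/4,000 of the credit: $9,620 × 2,200/4,000 = $5,291.
Student Loan Interest Credit: income exceeds $119,600 by $25,600, which is 6 full-or-partial $5,000 increments; reduction = 6 × $80 = $480, leaving $3,524.
Total: $6,675 + $5,291 + $3,524 = $15,490.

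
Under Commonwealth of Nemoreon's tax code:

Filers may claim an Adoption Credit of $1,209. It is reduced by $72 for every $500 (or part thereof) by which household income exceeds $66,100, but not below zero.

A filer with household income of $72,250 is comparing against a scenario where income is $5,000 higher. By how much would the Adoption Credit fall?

$273

At $72,250 — income exceeds $66,100 by $6,150, which is 13 full-or-partial $500 increments; reduction = 13 × $72 = $936, leaving $273.
At $77,250 — income exceeds $66,100 by $11,150 → 23 increments × $72 = $1,656 ≥ base, so the credit is $0.
Lost: $273 − $0 = $273.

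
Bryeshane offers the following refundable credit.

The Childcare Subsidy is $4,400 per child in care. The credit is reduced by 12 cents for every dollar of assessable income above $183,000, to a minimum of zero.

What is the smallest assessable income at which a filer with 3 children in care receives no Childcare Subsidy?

Full credit = 3 × $4,400 = $13,200.
The credit falls by 12% of each dollar above $183,000, so it reaches zero when the excess is $13,200 / 12% = $110,000: income = $183,000 + $110,000 = $293,000.

$293,000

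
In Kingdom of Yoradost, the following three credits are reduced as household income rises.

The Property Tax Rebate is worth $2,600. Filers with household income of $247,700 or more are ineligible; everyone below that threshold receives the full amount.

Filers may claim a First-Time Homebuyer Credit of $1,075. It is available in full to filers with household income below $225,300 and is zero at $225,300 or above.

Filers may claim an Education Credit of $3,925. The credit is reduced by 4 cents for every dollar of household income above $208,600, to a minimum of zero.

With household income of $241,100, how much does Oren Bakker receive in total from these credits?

Property Tax Rebate: $241,100 is below the $247,700 cutoff, so the full $2,600 applies.
First-Time Homebuyer Credit: $241,100 meets or exceeds the $225,300 cutoff, so the credit is $0.
Education Credit: 4% of the $32,500 excess over $208,600 is $1,300; credit = $3,925 − $1,300 = $2,625.
Total: $2,600 + $0 + $2,625 = $5,225.

$5,225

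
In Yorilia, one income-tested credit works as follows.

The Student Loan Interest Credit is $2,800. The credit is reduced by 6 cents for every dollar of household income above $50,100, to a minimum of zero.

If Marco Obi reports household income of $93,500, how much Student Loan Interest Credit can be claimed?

$196

Student Loan Interest Credit: 6% of the $43,400 excess over $50,100 is $2,604; credit = $2,800 − $2,604 = $196.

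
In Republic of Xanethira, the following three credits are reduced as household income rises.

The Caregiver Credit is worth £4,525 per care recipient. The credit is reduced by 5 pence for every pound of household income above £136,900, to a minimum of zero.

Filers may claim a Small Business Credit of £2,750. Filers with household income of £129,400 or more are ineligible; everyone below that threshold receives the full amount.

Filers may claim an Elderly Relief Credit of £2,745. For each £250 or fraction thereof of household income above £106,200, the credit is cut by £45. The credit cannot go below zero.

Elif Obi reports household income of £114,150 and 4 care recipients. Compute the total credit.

Caregiver Credit: base = 4 × £4,525 = £18,100. £114,150 is at or below the £136,900 threshold, so the full £18,100 applies.
Small Business Credit: £114,150 is below the £129,400 cutoff, so the full £2,750 applies.
Elderly Relief Credit: income exceeds £106,200 by £7,950, which is 32 full-or-partial £250 increments; reduction = 32 × £45 = £1,440, leaving £1,305.
Total: £18,100 + £2,750 + £1,305 = £22,155.

£22,155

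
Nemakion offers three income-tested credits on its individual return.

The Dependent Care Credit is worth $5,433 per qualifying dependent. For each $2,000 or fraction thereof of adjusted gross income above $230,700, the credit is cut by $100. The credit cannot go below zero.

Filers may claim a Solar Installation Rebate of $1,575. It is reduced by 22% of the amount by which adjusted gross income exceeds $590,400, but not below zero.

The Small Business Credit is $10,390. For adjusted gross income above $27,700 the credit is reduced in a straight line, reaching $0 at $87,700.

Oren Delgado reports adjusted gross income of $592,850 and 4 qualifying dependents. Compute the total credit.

$4,568

Dependent Care Credit: base = 4 × $5,433 = $21,732. income exceeds $230,700 by $362,150, which is 182 full-or-partial $2,000 increments; reduction = 182 × $100 = $18,200, leaving $3,532.
Solar Installation Rebate: 22% of the $2,450 excess over $590,400 is $539; credit = $1,575 − $539 = $1,036.
Small Business Credit: $592,850 is at or above $87,700, so the credit is $0.
Total: $3,532 + $1,036 + $0 = $4,568.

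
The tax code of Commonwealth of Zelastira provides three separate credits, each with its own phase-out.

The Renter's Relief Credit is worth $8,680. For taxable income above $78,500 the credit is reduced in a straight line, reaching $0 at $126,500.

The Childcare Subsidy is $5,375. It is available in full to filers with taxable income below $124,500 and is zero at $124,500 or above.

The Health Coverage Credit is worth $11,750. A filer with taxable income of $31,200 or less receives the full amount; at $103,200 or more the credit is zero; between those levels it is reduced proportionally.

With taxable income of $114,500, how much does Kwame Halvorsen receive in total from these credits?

$7,545

Renter's Relief Credit: $114,500 is $36,000 into a $48,000 phase-out range, leaving 12,000/48,000 of the credit: $8,680 × 12,000/48,000 = $2,170.
Childcare Subsidy: $114,500 is below the $124,500 cutoff, so the full $5,375 applies.
Health Coverage Credit: $114,500 is at or above $103,200, so the credit is $0.
Total: $2,170 + $5,375 + $0 = $7,545.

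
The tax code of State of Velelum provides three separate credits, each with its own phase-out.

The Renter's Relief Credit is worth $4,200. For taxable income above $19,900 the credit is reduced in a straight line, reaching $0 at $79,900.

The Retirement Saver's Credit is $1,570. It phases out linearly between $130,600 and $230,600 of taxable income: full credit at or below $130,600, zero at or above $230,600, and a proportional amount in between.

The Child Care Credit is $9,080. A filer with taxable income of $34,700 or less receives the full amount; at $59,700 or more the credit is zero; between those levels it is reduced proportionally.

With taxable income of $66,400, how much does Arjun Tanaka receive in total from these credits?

Renter's Relief Credit: $66,400 is $46,500 into a $60,000 phase-out range, leaving 13,500/60,000 of the credit: $4,200 × 13,500/60,000 = $945.
Retirement Saver's Credit: $66,400 is at or below the $130,600 threshold, so the full $1,570 applies.
Child Care Credit: $66,400 is at or above $59,700, so the credit is $0.
Total: $945 + $1,570 + $0 = $2,515.

$2,515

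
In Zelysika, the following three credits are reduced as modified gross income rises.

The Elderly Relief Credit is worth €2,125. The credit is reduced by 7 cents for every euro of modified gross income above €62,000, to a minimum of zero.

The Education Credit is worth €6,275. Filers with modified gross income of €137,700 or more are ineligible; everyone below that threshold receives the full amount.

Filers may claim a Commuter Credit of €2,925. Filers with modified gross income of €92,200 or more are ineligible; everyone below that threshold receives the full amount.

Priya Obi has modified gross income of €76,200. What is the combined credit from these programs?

Elderly Relief Credit: 7% of the €14,200 excess over €62,000 is €994; credit = €2,125 − €994 = €1,131.
Education Credit: €76,200 is below the €137,700 cutoff, so the full €6,275 applies.
Commuter Credit: €76,200 is below the €92,200 cutoff, so the full €2,925 applies.
Total: €1,131 + €6,275 + €2,925 = €10,331.

€10,331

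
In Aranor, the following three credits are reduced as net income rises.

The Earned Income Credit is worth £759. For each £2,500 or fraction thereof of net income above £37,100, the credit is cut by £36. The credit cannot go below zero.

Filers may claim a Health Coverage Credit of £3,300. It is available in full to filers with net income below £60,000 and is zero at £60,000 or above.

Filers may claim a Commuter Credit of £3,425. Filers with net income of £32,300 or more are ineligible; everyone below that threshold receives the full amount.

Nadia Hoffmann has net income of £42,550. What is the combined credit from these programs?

£3,951

Earned Income Credit: income exceeds £37,100 by £5,450, which is 3 full-or-partial £2,500 increments; reduction = 3 × £36 = £108, leaving £651.
Health Coverage Credit: £42,550 is below the £60,000 cutoff, so the full £3,300 applies.
Commuter Credit: £42,550 meets or exceeds the £32,300 cutoff, so the credit is £0.
Total: £651 + £3,300 + £0 = £3,951.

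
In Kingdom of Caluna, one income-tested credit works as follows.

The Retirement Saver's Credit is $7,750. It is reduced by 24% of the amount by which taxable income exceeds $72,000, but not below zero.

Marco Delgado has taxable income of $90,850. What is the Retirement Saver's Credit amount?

$3,226

Retirement Saver's Credit: 24% of the $18,850 excess over $72,000 is $4,524; credit = $7,750 − $4,524 = $3,226.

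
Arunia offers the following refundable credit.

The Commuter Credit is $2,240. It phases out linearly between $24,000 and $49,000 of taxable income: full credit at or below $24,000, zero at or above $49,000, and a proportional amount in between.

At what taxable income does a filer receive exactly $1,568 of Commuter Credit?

$1,568 is 1,568/2,240 of the full $2,240, so 672/2,240 of the $25,000 range has been used: income = $24,000 + $25,000 × 672/2,240 = $31,500.

$31,500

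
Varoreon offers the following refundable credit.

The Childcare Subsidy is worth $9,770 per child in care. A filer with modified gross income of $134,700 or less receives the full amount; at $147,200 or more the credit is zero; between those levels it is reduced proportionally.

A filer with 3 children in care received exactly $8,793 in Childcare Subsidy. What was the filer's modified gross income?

Full credit = 3 × $9,770 = $29,310.
$8,793 is 8,793/29,310 of the full $29,310, so 20,517/29,310 of the $12,500 range has been used: income = $134,700 + $12,500 × 20,517/29,310 = $143,450.

$143,450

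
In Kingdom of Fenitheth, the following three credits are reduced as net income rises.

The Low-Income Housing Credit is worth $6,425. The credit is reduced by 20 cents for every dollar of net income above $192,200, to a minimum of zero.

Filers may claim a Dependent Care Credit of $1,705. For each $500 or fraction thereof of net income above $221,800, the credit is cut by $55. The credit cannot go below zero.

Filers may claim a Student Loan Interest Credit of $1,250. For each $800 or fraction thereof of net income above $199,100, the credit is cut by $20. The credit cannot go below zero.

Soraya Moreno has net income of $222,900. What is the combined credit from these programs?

$2,475

Low-Income Housing Credit: 20% of the $30,700 excess over $192,200 is $6,140; credit = $6,425 − $6,140 = $285.
Dependent Care Credit: income exceeds $221,800 by $1,100, which is 3 full-or-partial $500 increments; reduction = 3 × $55 = $165, leaving $1,540.
Student Loan Interest Credit: income exceeds $199,100 by $23,800, which is 30 full-or-partial $800 increments; reduction = 30 × $20 = $600, leaving $650.
Total: $285 + $1,540 + $650 = $2,475.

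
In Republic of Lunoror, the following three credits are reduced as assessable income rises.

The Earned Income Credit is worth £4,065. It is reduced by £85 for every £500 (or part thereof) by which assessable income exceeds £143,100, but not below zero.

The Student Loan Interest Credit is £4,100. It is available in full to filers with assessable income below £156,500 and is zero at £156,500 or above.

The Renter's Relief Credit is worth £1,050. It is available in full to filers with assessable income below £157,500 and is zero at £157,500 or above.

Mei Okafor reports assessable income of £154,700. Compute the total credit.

£7,175

Earned Income Credit: income exceeds £143,100 by £11,600, which is 24 full-or-partial £500 increments; reduction = 24 × £85 = £2,040, leaving £2,025.
Student Loan Interest Credit: £154,700 is below the £156,500 cutoff, so the full £4,100 applies.
Renter's Relief Credit: £154,700 is below the £157,500 cutoff, so the full £1,050 applies.
Total: £2,025 + £4,100 + £1,050 = £7,175.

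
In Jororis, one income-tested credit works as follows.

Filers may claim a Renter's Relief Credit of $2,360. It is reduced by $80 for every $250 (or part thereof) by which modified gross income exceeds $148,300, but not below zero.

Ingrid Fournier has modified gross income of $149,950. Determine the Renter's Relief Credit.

$1,800

Renter's Relief Credit: income exceeds $148,300 by $1,650, which is 7 full-or-partial $250 increments; reduction = 7 × $80 = $560, leaving $1,800.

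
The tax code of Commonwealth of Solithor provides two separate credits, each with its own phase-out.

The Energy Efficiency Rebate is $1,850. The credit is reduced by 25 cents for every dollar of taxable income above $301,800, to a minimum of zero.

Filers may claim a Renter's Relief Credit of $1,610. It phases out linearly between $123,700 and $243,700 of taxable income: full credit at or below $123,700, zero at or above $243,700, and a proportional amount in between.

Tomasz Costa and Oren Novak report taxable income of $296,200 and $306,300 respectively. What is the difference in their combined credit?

$1,125

Tomasz ($296,200): Energy Efficiency Rebate: $296,200 is at or below the $301,800 threshold, so the full $1,850 applies. Renter's Relief Credit: $296,200 is at or above $243,700, so the credit is $0. total $1,850 + $0 = $1,850
Oren ($306,300): Energy Efficiency Rebate: 25% of the $4,500 excess over $301,800 is $1,125; credit = $1,850 − $1,125 = $725. Renter's Relief Credit: $306,300 is at or above $243,700, so the credit is $0. total $725 + $0 = $725
Difference: |$1,850 − $725| = $1,125.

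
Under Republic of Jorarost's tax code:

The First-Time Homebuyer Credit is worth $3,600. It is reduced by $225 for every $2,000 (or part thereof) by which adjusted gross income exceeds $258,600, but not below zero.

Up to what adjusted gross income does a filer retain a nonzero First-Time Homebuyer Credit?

After 15 increments the reduction is 15 × $225 = $3,375, leaving $225; one more increment wipes it out. Increment 15 ends at excess 15 × $2,000 = $30,000, so the highest qualifying income is $258,600 + $30,000 = $288,600.

$288,600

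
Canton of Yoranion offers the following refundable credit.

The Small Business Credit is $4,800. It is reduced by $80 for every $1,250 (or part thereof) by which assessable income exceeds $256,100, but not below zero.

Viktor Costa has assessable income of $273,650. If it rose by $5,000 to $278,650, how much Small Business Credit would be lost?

At $273,650 — income exceeds $256,100 by $17,550, which is 15 full-or-partial $1,250 increments; reduction = 15 × $80 = $1,200, leaving $3,600.
At $278,650 — income exceeds $256,100 by $22,550, which is 19 full-or-partial $1,250 increments; reduction = 19 × $80 = $1,520, leaving $3,280.
Lost: $3,600 − $3,280 = $320.

$320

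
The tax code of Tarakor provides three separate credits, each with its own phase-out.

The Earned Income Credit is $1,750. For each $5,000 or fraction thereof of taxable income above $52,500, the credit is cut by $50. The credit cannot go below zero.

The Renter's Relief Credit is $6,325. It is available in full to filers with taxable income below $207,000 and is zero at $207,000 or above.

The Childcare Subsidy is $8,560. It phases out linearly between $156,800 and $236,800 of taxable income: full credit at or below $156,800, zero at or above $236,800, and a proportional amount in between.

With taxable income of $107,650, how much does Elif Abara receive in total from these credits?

$16,035

Earned Income Credit: income exceeds $52,500 by $55,150, which is 12 full-or-partial $5,000 increments; reduction = 12 × $50 = $600, leaving $1,150.
Renter's Relief Credit: $107,650 is below the $207,000 cutoff, so the full $6,325 applies.
Childcare Subsidy: $107,650 is at or below the $156,800 threshold, so the full $8,560 applies.
Total: $1,150 + $6,325 + $8,560 = $16,035.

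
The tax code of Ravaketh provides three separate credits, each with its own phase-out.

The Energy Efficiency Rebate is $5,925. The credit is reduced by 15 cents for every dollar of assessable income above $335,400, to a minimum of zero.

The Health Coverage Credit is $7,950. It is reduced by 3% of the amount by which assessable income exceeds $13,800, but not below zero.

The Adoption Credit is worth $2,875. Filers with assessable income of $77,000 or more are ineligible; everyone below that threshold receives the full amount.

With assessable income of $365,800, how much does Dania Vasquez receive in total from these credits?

Energy Efficiency Rebate: 15% of the $30,400 excess over $335,400 is $4,560; credit = $5,925 − $4,560 = $1,365.
Health Coverage Credit: 3% of the $352,000 excess over $13,800 is $10,560 ≥ base, so the credit is $0.
Adoption Credit: $365,800 meets or exceeds the $77,000 cutoff, so the credit is $0.
Total: $1,365 + $0 + $0 = $1,365.

$1,365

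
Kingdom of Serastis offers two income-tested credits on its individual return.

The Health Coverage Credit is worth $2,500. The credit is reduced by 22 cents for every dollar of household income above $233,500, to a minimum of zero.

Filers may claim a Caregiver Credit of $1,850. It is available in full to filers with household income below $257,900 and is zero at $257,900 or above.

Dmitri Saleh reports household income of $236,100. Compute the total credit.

$3,778

Health Coverage Credit: 22% of the $2,600 excess over $233,500 is $572; credit = $2,500 − $572 = $1,928.
Caregiver Credit: $236,100 is below the $257,900 cutoff, so the full $1,850 applies.
Total: $1,928 + $1,850 = $3,778.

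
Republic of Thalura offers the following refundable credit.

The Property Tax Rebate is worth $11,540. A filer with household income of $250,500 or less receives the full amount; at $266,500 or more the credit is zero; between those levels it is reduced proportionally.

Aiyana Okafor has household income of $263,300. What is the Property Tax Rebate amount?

Property Tax Rebate: $263,300 is $12,800 into a $16,000 phase-out range, leaving 3,200/16,000 of the credit: $11,540 × 3,200/16,000 = $2,308.

$2,308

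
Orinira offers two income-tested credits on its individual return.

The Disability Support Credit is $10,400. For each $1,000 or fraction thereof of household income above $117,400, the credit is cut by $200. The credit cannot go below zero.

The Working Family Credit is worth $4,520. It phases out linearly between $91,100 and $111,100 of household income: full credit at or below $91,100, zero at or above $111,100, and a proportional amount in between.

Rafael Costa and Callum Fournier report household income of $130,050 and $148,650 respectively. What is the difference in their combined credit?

$3,800

Rafael ($130,050): Disability Support Credit: income exceeds $117,400 by $12,650, which is 13 full-or-partial $1,000 increments; reduction = 13 × $200 = $2,600, leaving $7,800. Working Family Credit: $130,050 is at or above $111,100, so the credit is $0. total $7,800 + $0 = $7,800
Callum ($148,650): Disability Support Credit: income exceeds $117,400 by $31,250, which is 32 full-or-partial $1,000 increments; reduction = 32 × $200 = $6,400, leaving $4,000. Working Family Credit: $148,650 is at or above $111,100, so the credit is $0. total $4,000 + $0 = $4,000
Difference: |$7,800 − $4,000| = $3,800.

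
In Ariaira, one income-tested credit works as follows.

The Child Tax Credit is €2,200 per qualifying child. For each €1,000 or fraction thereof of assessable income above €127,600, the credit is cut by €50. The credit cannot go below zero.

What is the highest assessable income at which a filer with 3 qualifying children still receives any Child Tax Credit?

€258,600

Full credit = 3 × €2,200 = €6,600.
After 131 increments the reduction is 131 × €50 = €6,550, leaving €50; one more increment wipes it out. Increment 131 ends at excess 131 × €1,000 = €131,000, so the highest qualifying income is €127,600 + €131,000 = €258,600.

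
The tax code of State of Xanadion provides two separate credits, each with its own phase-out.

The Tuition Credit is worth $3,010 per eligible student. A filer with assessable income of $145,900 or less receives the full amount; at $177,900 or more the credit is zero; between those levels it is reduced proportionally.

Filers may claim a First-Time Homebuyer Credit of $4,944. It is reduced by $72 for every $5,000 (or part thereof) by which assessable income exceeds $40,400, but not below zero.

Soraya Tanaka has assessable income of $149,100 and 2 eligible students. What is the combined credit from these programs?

Tuition Credit: base = 2 × $3,010 = $6,020. $149,100 is $3,200 into a $32,000 phase-out range, leaving 28,800/32,000 of the credit: $6,020 × 28,800/32,000 = $5,418.
First-Time Homebuyer Credit: income exceeds $40,400 by $108,700, which is 22 full-or-partial $5,000 increments; reduction = 22 × $72 = $1,584, leaving $3,360.
Total: $5,418 + $3,360 = $8,778.

$8,778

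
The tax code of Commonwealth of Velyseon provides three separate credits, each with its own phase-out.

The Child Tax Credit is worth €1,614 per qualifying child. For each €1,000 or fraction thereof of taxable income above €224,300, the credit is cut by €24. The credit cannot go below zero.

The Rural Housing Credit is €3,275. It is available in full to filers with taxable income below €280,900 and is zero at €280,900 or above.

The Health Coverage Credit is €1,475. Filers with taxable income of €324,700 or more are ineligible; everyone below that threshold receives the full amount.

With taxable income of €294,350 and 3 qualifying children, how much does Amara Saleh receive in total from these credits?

Child Tax Credit: base = 3 × €1,614 = €4,842. income exceeds €224,300 by €70,050, which is 71 full-or-partial €1,000 increments; reduction = 71 × €24 = €1,704, leaving €3,138.
Rural Housing Credit: €294,350 meets or exceeds the €280,900 cutoff, so the credit is €0.
Health Coverage Credit: €294,350 is below the €324,700 cutoff, so the full €1,475 applies.
Total: €3,138 + €0 + €1,475 = €4,613.

€4,613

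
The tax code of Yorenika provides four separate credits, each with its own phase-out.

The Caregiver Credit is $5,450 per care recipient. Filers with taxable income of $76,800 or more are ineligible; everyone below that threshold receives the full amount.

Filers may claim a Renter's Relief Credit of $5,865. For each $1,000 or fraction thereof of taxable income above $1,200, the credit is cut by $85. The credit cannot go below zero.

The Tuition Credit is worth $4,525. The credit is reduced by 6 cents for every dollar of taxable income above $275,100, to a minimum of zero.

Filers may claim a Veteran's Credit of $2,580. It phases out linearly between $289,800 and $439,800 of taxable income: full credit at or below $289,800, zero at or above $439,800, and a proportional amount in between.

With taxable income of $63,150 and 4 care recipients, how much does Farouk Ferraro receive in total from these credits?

Caregiver Credit: base = 4 × $5,450 = $21,800. $63,150 is below the $76,800 cutoff, so the full $21,800 applies.
Renter's Relief Credit: income exceeds $1,200 by $61,950, which is 62 full-or-partial $1,000 increments; reduction = 62 × $85 = $5,270, leaving $595.
Tuition Credit: $63,150 is at or below the $275,100 threshold, so the full $4,525 applies.
Veteran's Credit: $63,150 is at or below the $289,800 threshold, so the full $2,580 applies.
Total: $21,800 + $595 + $4,525 + $2,580 = $29,500.

$29,500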